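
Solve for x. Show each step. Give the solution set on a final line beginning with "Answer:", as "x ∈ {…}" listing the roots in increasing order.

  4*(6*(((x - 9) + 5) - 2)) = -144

Step 1. [4*(6*(((x - 9) + 5) - 2)) = -144] LHS = 4·(…); ÷4 both sides, so div: 6*(((x - 9) + 5) - 2) = -36.
Step 2. [6*(((x - 9) + 5) - 2) = -36] 6 out front; divide by 6, so div: ((x - 9) + 5) - 2 = -6.
Step 3. [((x - 9) + 5) - 2 = -6] peel the -2: add 2 from each side. So sub: (x - 9) + 5 = -4.
Step 4. [(x - 9) + 5 = -4] subtract 5: x sits inside (… + 5). So sub: x - 9 = -9.
Step 5. [x - 9 = -9] the outer -9 inverts by adding 9. So sub: x = 0.

Answer: x ∈ {0}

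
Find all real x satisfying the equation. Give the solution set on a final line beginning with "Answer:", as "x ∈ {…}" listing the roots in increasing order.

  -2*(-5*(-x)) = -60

Step 1. [-2*(-5*(-x)) = -60] -2 out front; divide by -2, so div: -5*(-x) = 30.
Step 2. [-5*(-x) = 30] leading coefficient -5: divide by -5, so div: -x = -6.
Step 3. [-x = -6] LHS negated; negate both sides, so neg: x = 6.

Answer: x ∈ {6}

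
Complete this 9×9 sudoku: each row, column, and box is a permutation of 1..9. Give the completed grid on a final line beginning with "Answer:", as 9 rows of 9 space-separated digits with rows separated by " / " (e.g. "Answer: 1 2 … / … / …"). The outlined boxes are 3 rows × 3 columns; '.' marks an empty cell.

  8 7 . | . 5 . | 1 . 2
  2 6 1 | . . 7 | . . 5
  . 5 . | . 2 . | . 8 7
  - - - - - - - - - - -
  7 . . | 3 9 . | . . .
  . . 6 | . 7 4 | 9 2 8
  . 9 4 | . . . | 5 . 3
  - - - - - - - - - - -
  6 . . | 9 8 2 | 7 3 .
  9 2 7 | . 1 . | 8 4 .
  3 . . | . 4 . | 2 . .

Step 1. [r9c8∈{1,5,6,9}] in col 8, 5 fits only at r9c8. So r9c8=5.
Step 2. [r9c6∈{6}] only 6 remains possible at r9c6, so r9c6=6.
Step 3. [r6c1∈{1}] r6c1's peers cover all but 1. So r6c1=1.
Step 4. [r4c8∈{1,6}] 1 has one home in col 8: r4c8. So r4c8=1.
Step 5. [r1c4∈{4,6}] 4 has one home in row 1: r1c4. So r1c4=4.
Step 6. [r2c5∈{3}] r2c5 is down to just 3, so r2c5=3.
Step 7. [r1c6∈{9}] r1c6 is down to just 9 ⇒ r1c6=9.
Step 8. [r4c2∈{8}] r4c2 is down to just 8. So r4c2=8.
Step 9. [r3c4∈{1,6}] 6 has one home in box 2: r3c4. So r3c4=6.
Step 10. [r4c6∈{5}] r4c6's peers cover all but 5 ⇒ r4c6=5.
Step 11. [r4c7∈{4,6}] in col 7, 6 fits only at r4c7, so r4c7=6.
Step 12. [r3c7∈{3,4}] across col 7, 3 lands solely at r3c7. So r3c7=3.
Step 13. [r7c9∈{1}] r7c9 has the single candidate 1. So r7c9=1.
Step 14. [r2c4∈{8}] nothing but 8 survives at r2c4 ⇒ r2c4=8.
Step 15. [r2c8∈{9}] r2c8's peers cover all but 9. So r2c8=9.
Step 16. [r8c4∈{5}] only 5 remains possible at r8c4, so r8c4=5.
Step 17. [r4c3∈{2}] only 2 remains possible at r4c3. So r4c3=2.
Step 18. [r3c6∈{1}] r3c6 is down to just 1, so r3c6=1.
Step 19. [r9c3∈{8}] nothing but 8 survives at r9c3 ⇒ r9c3=8.
Step 20. [r8c6∈{3}] only 3 remains possible at r8c6 ⇒ r8c6=3.
Step 21. [r9c9∈{9}] only 9 remains possible at r9c9. So r9c9=9.
Step 22. [r4c9∈{4}] only 4 remains possible at r4c9. So r4c9=4.
Step 23. [r1c8∈{6}] r1c8's peers cover all but 6 ⇒ r1c8=6.
Step 24. [r6c5∈{6}] r6c5's peers cover all but 6, so r6c5=6.
Step 25. [r1c3∈{3}] r1c3's peers cover all but 3. So r1c3=3.
Step 26. [r5c1∈{5}] only 5 remains possible at r5c1, so r5c1=5.
Step 27. [r9c2∈{1}] r9c2 has the single candidate 1, so r9c2=1.
Step 28. [r8c9∈{6}] nothing but 6 survives at r8c9, so r8c9=6.
Step 29. [r6c4∈{2}] r6c4 has the single candidate 2. So r6c4=2.
Step 30. [r3c3∈{9}] only 9 remains possible at r3c3, so r3c3=9.
Step 31. [r6c8∈{7}] r6c8 has the single candidate 7, so r6c8=7.
Step 32. [r9c4∈{7}] r9c4's peers cover all but 7. So r9c4=7.
Step 33. [r2c7∈{4}] r2c7 has the single candidate 4. So r2c7=4.
Step 34. [r5c4∈{1}] r5c4 has the single candidate 1 ⇒ r5c4=1.
Step 35. [r5c2∈{3}] nothing but 3 survives at r5c2, so r5c2=3.
Step 36. [r7c3∈{5}] r7c3 has the single candidate 5. So r7c3=5.
Step 37. [r6c6∈{8}] r6c6 is down to just 8, so r6c6=8.
Step 38. [r3c1∈{4}] only 4 remains possible at r3c1, so r3c1=4.
Step 39. [r7c2∈{4}] r7c2's peers cover all but 4, so r7c2=4.

Answer: 8 7 3 4 5 9 1 6 2 / 2 6 1 8 3 7 4 9 5 / 4 5 9 6 2 1 3 8 7 / 7 8 2 3 9 5 6 1 4 / 5 3 6 1 7 4 9 2 8 / 1 9 4 2 6 8 5 7 3 / 6 4 5 9 8 2 7 3 1 / 9 2 7 5 1 3 8 4 6 / 3 1 8 7 4 6 2 5 9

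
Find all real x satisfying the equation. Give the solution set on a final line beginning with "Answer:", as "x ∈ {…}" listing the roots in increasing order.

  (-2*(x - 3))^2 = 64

Step 1. [(-2*(x - 3))^2 = 64] 64 ≥ 0, LHS is (·)² — take ±√ ⇒ sqrt: -2*(x - 3) = 8 or -8.
Step 2. [-2*(x - 3) = 8 or -8] leading coefficient -2: divide by -2. So div: x - 3 = -4 or 4.
Step 3. [x - 3 = -4 or 4] the outer -3 inverts by adding 3. So sub: x = -1 or 7.

Answer: x ∈ {-1, 7}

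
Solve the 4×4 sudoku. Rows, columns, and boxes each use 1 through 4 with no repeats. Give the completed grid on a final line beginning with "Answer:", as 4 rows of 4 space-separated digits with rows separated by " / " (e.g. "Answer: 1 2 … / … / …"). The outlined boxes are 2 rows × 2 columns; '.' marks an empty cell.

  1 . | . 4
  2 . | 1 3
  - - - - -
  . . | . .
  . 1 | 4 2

Step 1. [r4c1∈{3}] only 3 remains possible at r4c1, so r4c1=3.
Step 2. [r2c2∈{4}] only 4 remains possible at r2c2 ⇒ r2c2=4.
Step 3. [r3c1∈{4}] only 4 remains possible at r3c1 ⇒ r3c1=4.
Step 4. [r1c3∈{2}] r1c3 has the single candidate 2 ⇒ r1c3=2.
Step 5. [r3c4∈{1}] r3c4 is down to just 1, so r3c4=1.
Step 6. [r3c3∈{3}] r3c3's peers cover all but 3. So r3c3=3.
Step 7. [r1c2∈{3}] r1c2 is down to just 3 ⇒ r1c2=3.
Step 8. [r3c2∈{2}] r3c2's peers cover all but 2. So r3c2=2.

Answer: 1 3 2 4 / 2 4 1 3 / 4 2 3 1 / 3 1 4 2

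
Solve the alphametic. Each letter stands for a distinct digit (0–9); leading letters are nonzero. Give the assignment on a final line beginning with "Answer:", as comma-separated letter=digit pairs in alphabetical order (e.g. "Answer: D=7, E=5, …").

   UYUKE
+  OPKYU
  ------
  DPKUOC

Step 1. [col 1: E + U ≡ C (mod 10)] no forcing yet in column 1 (carry-in 0); U=3 is free and consistent — try it, so U=3.
Step 2. [col 1: E + U ≡ C (mod 10)] no forcing yet in column 1 (carry-in 0); C=5 is free and consistent — try it ⇒ C=5.
Step 3. [col 1: E + U ≡ C (mod 10)] in column 1 we have E+U≡C with carry-in 0; given U=3, C=5 and digits 3,5 already taken and all letters distinct, that pins E to 2 ⇒ E=2.
Step 4. [D] adding two 5-digit numbers gives at most 5+1 digits, and here it does — D is that final carry and must be 1 ⇒ D=1.
Step 5. [col 2: K + Y ≡ O (mod 10)] column 2 (K + Y ≡ O (mod 10), carry-in 0) doesn't pin O yet; pick O=7 and continue ⇒ O=7.
Step 6. [col 2: K + Y ≡ O (mod 10)] column 2 (K + Y ≡ O (mod 10), carry-in 0) doesn't pin Y yet; pick Y=8 and continue. So Y=8.
Step 7. [col 2: K + Y ≡ O (mod 10)] column 2 reads K+Y+carry(0)=O with Y=8, O=7; with digits 1,2,3,5,7,8 already taken and all letters distinct, the only value for K is 9 ⇒ K=9.
Step 8. [col 4: Y + P ≡ K (mod 10)] column 4 reads Y+P+carry(1)=K with Y=8, K=9; with digits 1,2,3,5,7,8,9 already taken and all letters distinct, the only value for P is 0. So P=0.

Answer: C=5, D=1, E=2, K=9, O=7, P=0, U=3, Y=8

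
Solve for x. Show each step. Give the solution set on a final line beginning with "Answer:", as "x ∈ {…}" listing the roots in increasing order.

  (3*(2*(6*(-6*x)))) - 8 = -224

Step 1. [(3*(2*(6*(-6*x)))) - 8 = -224] peel the -8: add 8 from each side ⇒ sub: 3*(2*(6*(-6*x))) = -216.
Step 2. [3*(2*(6*(-6*x))) = -216] LHS = 3·(…); ÷3 both sides ⇒ div: 2*(6*(-6*x)) = -72.
Step 3. [2*(6*(-6*x)) = -72] leading coefficient 2: divide by 2 ⇒ div: 6*(-6*x) = -36.
Step 4. [6*(-6*x) = -36] 6 out front; divide by 6 ⇒ div: -6*x = -6.
Step 5. [-6*x = -6] leading coefficient -6: divide by -6, so div: x = 1.

Answer: x ∈ {1}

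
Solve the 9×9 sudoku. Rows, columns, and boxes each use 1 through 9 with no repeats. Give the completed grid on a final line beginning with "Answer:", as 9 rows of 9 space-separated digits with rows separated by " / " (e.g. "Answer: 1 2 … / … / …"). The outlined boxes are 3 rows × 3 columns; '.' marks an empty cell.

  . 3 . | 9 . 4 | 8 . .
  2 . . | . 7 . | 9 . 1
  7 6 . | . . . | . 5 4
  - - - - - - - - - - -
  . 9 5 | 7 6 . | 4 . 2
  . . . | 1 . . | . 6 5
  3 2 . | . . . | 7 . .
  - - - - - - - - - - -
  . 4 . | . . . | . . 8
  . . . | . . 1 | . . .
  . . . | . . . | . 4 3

Step 1. [r9c2∈{1,5,7,8}] 1 has one home in col 2: r9c2, so r9c2=1.
Step 2. [r6c3∈{1,4,6,8}] 6 has one home in row 6: r6c3. So r6c3=6.
Step 3. [r3c3∈{1,8,9}] across row 3, 9 lands solely at r3c3, so r3c3=9.
Step 4. [r6c8∈{1,8,9}] 1 has one home in row 6: r6c8, so r6c8=1.
Step 5. [r5c7∈{3}] r5c7 has the single candidate 3. So r5c7=3.
Step 6. [r3c7∈{2}] only 2 remains possible at r3c7. So r3c7=2.
Step 7. [r1c5∈{1,2,5}] across row 1, 2 lands solely at r1c5. So r1c5=2.
Step 8. [r1c1∈{1,5}] row 1 places 5 nowhere but r1c1 ⇒ r1c1=5.
Step 9. [r8c2∈{5,7,8}] col 2 places 5 nowhere but r8c2 ⇒ r8c2=5.
Step 10. [r8c7∈{6}] r8c7 has the single candidate 6, so r8c7=6.
Step 11. [r5c6∈{2,8,9}] across row 5, 2 lands solely at r5c6, so r5c6=2.
Step 12. [r5c5∈{4,8,9}] across row 5, 9 lands solely at r5c5, so r5c5=9.
Step 13. [r9c7∈{5}] nothing but 5 survives at r9c7, so r9c7=5.
Step 14. [r9c5∈{8}] r9c5 is down to just 8, so r9c5=8.
Step 15. [r2c2∈{8}] only 8 remains possible at r2c2. So r2c2=8.
Step 16. [r4c6∈{3,8}] r4c6 is the only open cell in row 4 admitting 3, so r4c6=3.
Step 17. [r1c8∈{7}] r1c8 is down to just 7 ⇒ r1c8=7.
Step 18. [r8c9∈{7,9}] in col 9, 7 fits only at r8c9 ⇒ r8c9=7.
Step 19. [r3c6∈{8}] r3c6's peers cover all but 8. So r3c6=8.
Step 20. [r6c6∈{5}] r6c6 has the single candidate 5 ⇒ r6c6=5.
Step 21. [r3c4∈{3}] only 3 remains possible at r3c4. So r3c4=3.
Step 22. [r2c6∈{6}] r2c6's peers cover all but 6. So r2c6=6.
Step 23. [r7c5∈{3,5}] in col 5, 5 fits only at r7c5 ⇒ r7c5=5.
Step 24. [r7c3∈{2,3,7}] r7c3 is the only open cell in row 7 admitting 3, so r7c3=3.
Step 25. [r9c3∈{2,7}] r9c3 is the only open cell in box 7 admitting 7. So r9c3=7.
Step 26. [r8c3∈{2,8}] col 3 places 2 nowhere but r8c3. So r8c3=2.
Step 27. [r8c1∈{8,9}] r8c1 is the only open cell in row 8 admitting 8. So r8c1=8.
Step 28. [r6c5∈{4}] only 4 remains possible at r6c5, so r6c5=4.
Step 29. [r9c4∈{2,6}] r9c4 is the only open cell in row 9 admitting 2. So r9c4=2.
Step 30. [r9c1∈{6,9}] across row 9, 6 lands solely at r9c1, so r9c1=6.
Step 31. [r7c1∈{9}] r7c1's peers cover all but 9. So r7c1=9.
Step 32. [r5c1∈{4}] r5c1's peers cover all but 4, so r5c1=4.
Step 33. [r6c9∈{9}] nothing but 9 survives at r6c9 ⇒ r6c9=9.
Step 34. [r1c9∈{6}] r1c9's peers cover all but 6. So r1c9=6.
Step 35. [r5c2∈{7}] only 7 remains possible at r5c2, so r5c2=7.
Step 36. [r8c5∈{3}] r8c5 has the single candidate 3. So r8c5=3.
Step 37. [r7c6∈{7}] only 7 remains possible at r7c6, so r7c6=7.
Step 38. [r2c8∈{3}] r2c8 is down to just 3, so r2c8=3.
Step 39. [r7c4∈{6}] nothing but 6 survives at r7c4, so r7c4=6.
Step 40. [r8c4∈{4}] r8c4 has the single candidate 4. So r8c4=4.
Step 41. [r3c5∈{1}] r3c5's peers cover all but 1. So r3c5=1.
Step 42. [r2c4∈{5}] only 5 remains possible at r2c4. So r2c4=5.
Step 43. [r2c3∈{4}] r2c3 has the single candidate 4, so r2c3=4.
Step 44. [r4c1∈{1}] only 1 remains possible at r4c1, so r4c1=1.
Step 45. [r7c7∈{1}] r7c7 is down to just 1 ⇒ r7c7=1.
Step 46. [r4c8∈{8}] only 8 remains possible at r4c8, so r4c8=8.
Step 47. [r8c8∈{9}] nothing but 9 survives at r8c8, so r8c8=9.
Step 48. [r6c4∈{8}] r6c4's peers cover all but 8. So r6c4=8.
Step 49. [r5c3∈{8}] r5c3's peers cover all but 8, so r5c3=8.
Step 50. [r1c3∈{1}] r1c3 is down to just 1, so r1c3=1.
Step 51. [r9c6∈{9}] only 9 remains possible at r9c6, so r9c6=9.
Step 52. [r7c8∈{2}] nothing but 2 survives at r7c8, so r7c8=2.

Answer: 5 3 1 9 2 4 8 7 6 / 2 8 4 5 7 6 9 3 1 / 7 6 9 3 1 8 2 5 4 / 1 9 5 7 6 3 4 8 2 / 4 7 8 1 9 2 3 6 5 / 3 2 6 8 4 5 7 1 9 / 9 4 3 6 5 7 1 2 8 / 8 5 2 4 3 1 6 9 7 / 6 1 7 2 8 9 5 4 3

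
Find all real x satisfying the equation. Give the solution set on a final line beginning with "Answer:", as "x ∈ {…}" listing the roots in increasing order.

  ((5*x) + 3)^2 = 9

Step 1. [((5*x) + 3)^2 = 9] √ both sides: 9 ≥ 0 gives two branches, so sqrt: (5*x) + 3 = 3 or -3.
Step 2. [(5*x) + 3 = 3 or -3] peel the +3: subtract 3 from each side, so sub: 5*x = 0 or -6.
Step 3. [5*x = 0 or -6] divide by the outer 5. So div: x = 0 or -6/5.

Answer: x ∈ {-6/5, 0}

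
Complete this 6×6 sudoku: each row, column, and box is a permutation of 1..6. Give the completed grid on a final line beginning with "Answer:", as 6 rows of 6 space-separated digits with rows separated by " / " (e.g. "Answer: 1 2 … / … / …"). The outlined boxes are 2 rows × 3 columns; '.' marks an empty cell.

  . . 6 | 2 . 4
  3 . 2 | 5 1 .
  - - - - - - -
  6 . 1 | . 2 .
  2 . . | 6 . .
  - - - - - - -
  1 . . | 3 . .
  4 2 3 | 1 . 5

Step 1. [r3c2∈{3,4,5}] in row 3, 5 fits only at r3c2 ⇒ r3c2=5.
Step 2. [r4c2∈{3,4}] in col 2, 3 fits only at r4c2 ⇒ r4c2=3.
Step 3. [r5c5∈{4,6}] row 5 places 4 nowhere but r5c5 ⇒ r5c5=4.
Step 4. [r6c5∈{6}] r6c5 has the single candidate 6, so r6c5=6.
Step 5. [r3c4∈{4}] nothing but 4 survives at r3c4. So r3c4=4.
Step 6. [r1c2∈{1}] only 1 remains possible at r1c2, so r1c2=1.
Step 7. [r3c6∈{3}] r3c6's peers cover all but 3, so r3c6=3.
Step 8. [r4c3∈{4}] only 4 remains possible at r4c3 ⇒ r4c3=4.
Step 9. [r2c2∈{4}] r2c2 is down to just 4. So r2c2=4.
Step 10. [r4c6∈{1}] r4c6 has the single candidate 1, so r4c6=1.
Step 11. [r5c2∈{6}] nothing but 6 survives at r5c2 ⇒ r5c2=6.
Step 12. [r1c5∈{3}] nothing but 3 survives at r1c5. So r1c5=3.
Step 13. [r2c6∈{6}] only 6 remains possible at r2c6, so r2c6=6.
Step 14. [r5c6∈{2}] nothing but 2 survives at r5c6. So r5c6=2.
Step 15. [r1c1∈{5}] r1c1 is down to just 5 ⇒ r1c1=5.
Step 16. [r5c3∈{5}] only 5 remains possible at r5c3. So r5c3=5.
Step 17. [r4c5∈{5}] nothing but 5 survives at r4c5 ⇒ r4c5=5.

Answer: 5 1 6 2 3 4 / 3 4 2 5 1 6 / 6 5 1 4 2 3 / 2 3 4 6 5 1 / 1 6 5 3 4 2 / 4 2 3 1 6 5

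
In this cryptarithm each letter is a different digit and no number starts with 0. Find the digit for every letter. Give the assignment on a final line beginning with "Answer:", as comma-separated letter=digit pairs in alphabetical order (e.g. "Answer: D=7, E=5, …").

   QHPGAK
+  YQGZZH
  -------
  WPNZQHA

Step 1. [W] adding two 6-digit numbers gives at most 6+1 digits, and here it does — W is that final carry and must be 1. So W=1.
Step 2. [col 1: K + H ≡ A (mod 10)] K=2 is one option consistent with column 1 (K + H ≡ A (mod 10), carry-in 0) — take it ⇒ K=2.
Step 3. [col 1: K + H ≡ A (mod 10)] column 1 (K + H ≡ A (mod 10), carry-in 0) doesn't pin A yet; pick A=5 and continue. So A=5.
Step 4. [col 1: K + H ≡ A (mod 10)] column 1: given K=2, A=5, carry-in 0, and digits 1,2,5 already taken and all letters distinct, K+H≡A (mod 10) forces H=3, so H=3.
Step 5. [col 2: A + Z ≡ H (mod 10)] from column 2 (A=5, H=3, carry-in 0, digits 1,2,3,5 already taken and all letters distinct): Z must equal 8 ⇒ Z=8.
Step 6. [col 3: G + Z ≡ Q (mod 10)] column 3 (G + Z ≡ Q (mod 10), carry-in 1) doesn't pin G yet; pick G=7 and continue, so G=7.
Step 7. [col 3: G + Z ≡ Q (mod 10)] in column 3 we have G+Z≡Q with carry-in 1; given G=7, Z=8 and digits 1,2,3,5,7,8 already taken and all letters distinct, that pins Q to 6, so Q=6.
Step 8. [col 4: P + G ≡ Z (mod 10)] in column 4 we have P+G≡Z with carry-in 1; given G=7, Z=8 and digits 1,2,3,5,6,7,8 already taken and all letters distinct, that pins P to 0, so P=0.
Step 9. [col 5: H + Q ≡ N (mod 10)] from column 5 (H=3, Q=6, carry-in 0, digits 0,1,2,3,5,6,7,8 already taken and all letters distinct): N must equal 9. So N=9.
Step 10. [col 6: Q + Y ≡ P (mod 10)] in column 6 we have Q+Y≡P with carry-in 0; given Q=6, P=0 and digits 0,1,2,3,5,6,7,8,9 already taken and all letters distinct, that pins Y to 4 ⇒ Y=4.

Answer: A=5, G=7, H=3, K=2, N=9, P=0, Q=6, W=1, Y=4, Z=8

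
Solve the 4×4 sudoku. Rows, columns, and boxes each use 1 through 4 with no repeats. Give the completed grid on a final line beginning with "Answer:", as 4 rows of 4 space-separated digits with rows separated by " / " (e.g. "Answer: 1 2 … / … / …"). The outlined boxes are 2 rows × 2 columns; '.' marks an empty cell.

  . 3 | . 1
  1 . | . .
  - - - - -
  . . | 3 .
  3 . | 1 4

Step 1. [r4c2∈{2}] only 2 remains possible at r4c2. So r4c2=2.
Step 2. [r2c2∈{4}] r2c2's peers cover all but 4 ⇒ r2c2=4.
Step 3. [r2c3∈{2}] r2c3 is down to just 2 ⇒ r2c3=2.
Step 4. [r3c4∈{2}] nothing but 2 survives at r3c4, so r3c4=2.
Step 5. [r3c1∈{4}] nothing but 4 survives at r3c1 ⇒ r3c1=4.
Step 6. [r1c3∈{4}] only 4 remains possible at r1c3. So r1c3=4.
Step 7. [r1c1∈{2}] nothing but 2 survives at r1c1 ⇒ r1c1=2.
Step 8. [r2c4∈{3}] r2c4 has the single candidate 3. So r2c4=3.
Step 9. [r3c2∈{1}] nothing but 1 survives at r3c2. So r3c2=1.

Answer: 2 3 4 1 / 1 4 2 3 / 4 1 3 2 / 3 2 1 4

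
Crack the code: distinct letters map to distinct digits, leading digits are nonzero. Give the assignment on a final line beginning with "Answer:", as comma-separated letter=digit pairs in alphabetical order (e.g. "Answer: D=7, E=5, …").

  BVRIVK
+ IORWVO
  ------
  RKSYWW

Step 1. [col 1: K + O ≡ W (mod 10)] no forcing yet in column 1 (carry-in 0); K=6 is free and consistent — try it. So K=6.
Step 2. [col 1: K + O ≡ W (mod 10)] W=1 is one option consistent with column 1 (K + O ≡ W (mod 10), carry-in 0) — take it. So W=1.
Step 3. [col 1: K + O ≡ W (mod 10)] column 1 reads K+O+carry(0)=W with K=6, W=1; with digits 1,6 already taken and all letters distinct, the only value for O is 5 ⇒ O=5.
Step 4. [col 2: V + V ≡ W (mod 10)] column 2: given W=1, carry-in 1, and digits 1,5,6 already taken and all letters distinct, V+V≡W (mod 10) forces V=0 ⇒ V=0.
Step 5. [col 3: I + W ≡ Y (mod 10)] column 3 (I + W ≡ Y (mod 10), carry-in 0) doesn't pin Y yet; pick Y=3 and continue ⇒ Y=3.
Step 6. [col 3: I + W ≡ Y (mod 10)] column 3: given W=1, Y=3, carry-in 0, and digits 0,1,3,5,6 already taken and all letters distinct, I+W≡Y (mod 10) forces I=2 ⇒ I=2.
Step 7. [col 4: R + R ≡ S (mod 10)] no forcing yet in column 4 (carry-in 0); R=9 is free and consistent — try it, so R=9.
Step 8. [col 4: R + R ≡ S (mod 10)] from column 4 (R=9, carry-in 0, digits 0,1,2,3,5,6,9 already taken and all letters distinct): S must equal 8, so S=8.
Step 9. [col 6: B + I ≡ R (mod 10)] column 6: given I=2, R=9, carry-in 0, and digits 0,1,2,3,5,6,8,9 already taken and all letters distinct, B+I≡R (mod 10) forces B=7. So B=7.

Answer: B=7, I=2, K=6, O=5, R=9, S=8, V=0, W=1, Y=3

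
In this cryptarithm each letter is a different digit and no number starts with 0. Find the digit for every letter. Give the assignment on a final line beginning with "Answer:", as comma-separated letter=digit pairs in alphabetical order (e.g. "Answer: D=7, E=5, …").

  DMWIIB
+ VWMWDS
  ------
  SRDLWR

Step 1. [col 1: B + S ≡ R (mod 10)] no forcing yet in column 1 (carry-in 0); S=5 is free and consistent — try it, so S=5.
Step 2. [col 1: B + S ≡ R (mod 10)] column 1 (B + S ≡ R (mod 10), carry-in 0) doesn't pin B yet; pick B=9 and continue. So B=9.
Step 3. [col 1: B + S ≡ R (mod 10)] column 1 reads B+S+carry(0)=R with B=9, S=5; with digits 5,9 already taken and all letters distinct, the only value for R is 4 ⇒ R=4.
Step 4. [col 2: I + D ≡ W (mod 10)] several values work for D in column 2 (I + D ≡ W (mod 10), carry-in 1); try D=3 ⇒ D=3.
Step 5. [col 2: I + D ≡ W (mod 10)] column 2 (I + D ≡ W (mod 10), carry-in 1) doesn't pin I yet; pick I=2 and continue. So I=2.
Step 6. [col 2: I + D ≡ W (mod 10)] in column 2 we have I+D≡W with carry-in 1; given I=2, D=3 and digits 2,3,4,5,9 already taken and all letters distinct, that pins W to 6, so W=6.
Step 7. [col 3: I + W ≡ L (mod 10)] column 3 reads I+W+carry(0)=L with I=2, W=6; with digits 2,3,4,5,6,9 already taken and all letters distinct, the only value for L is 8 ⇒ L=8.
Step 8. [col 4: W + M ≡ D (mod 10)] column 4 reads W+M+carry(0)=D with W=6, D=3; with digits 2,3,4,5,6,8,9 already taken and all letters distinct, the only value for M is 7 ⇒ M=7.
Step 9. [col 6: D + V ≡ S (mod 10)] column 6: given D=3, S=5, carry-in 1, and digits 2,3,4,5,6,7,8,9 already taken and all letters distinct, D+V≡S (mod 10) forces V=1 ⇒ V=1.

Answer: B=9, D=3, I=2, L=8, M=7, R=4, S=5, V=1, W=6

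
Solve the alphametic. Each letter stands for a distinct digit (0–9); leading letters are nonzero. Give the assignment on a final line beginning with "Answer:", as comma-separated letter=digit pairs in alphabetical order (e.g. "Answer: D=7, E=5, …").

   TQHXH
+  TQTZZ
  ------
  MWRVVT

Step 1. [M] M is the leading digit of a 6-digit sum of two 5-digit numbers; the final carry is exactly 1 ⇒ M=1.
Step 2. [col 1: H + Z ≡ T (mod 10)] H=3 is one option consistent with column 1 (H + Z ≡ T (mod 10), carry-in 0) — take it. So H=3.
Step 3. [col 1: H + Z ≡ T (mod 10)] Z=5 is one option consistent with column 1 (H + Z ≡ T (mod 10), carry-in 0) — take it, so Z=5.
Step 4. [col 1: H + Z ≡ T (mod 10)] from column 1 (H=3, Z=5, carry-in 0, digits 1,3,5 already taken and all letters distinct): T must equal 8 ⇒ T=8.
Step 5. [col 2: X + Z ≡ V (mod 10)] X=7 is one option consistent with column 2 (X + Z ≡ V (mod 10), carry-in 0) — take it ⇒ X=7.
Step 6. [col 2: X + Z ≡ V (mod 10)] in column 2 we have X+Z≡V with carry-in 0; given X=7, Z=5 and digits 1,3,5,7,8 already taken and all letters distinct, that pins V to 2, so V=2.
Step 7. [col 4: Q + Q ≡ R (mod 10)] column 4 reads Q+Q+carry(1)=R with nothing yet; with digits 1,2,3,5,7,8 already taken and all letters distinct, the only value for Q is 4 ⇒ Q=4.
Step 8. [col 4: Q + Q ≡ R (mod 10)] from column 4 (Q=4, carry-in 1, digits 1,2,3,4,5,7,8 already taken and all letters distinct): R must equal 9, so R=9.
Step 9. [col 5: T + T ≡ W (mod 10)] in column 5 we have T+T≡W with carry-in 0; given T=8 and digits 1,2,3,4,5,7,8,9 already taken and all letters distinct, that pins W to 6 ⇒ W=6.

Answer: H=3, M=1, Q=4, R=9, T=8, V=2, W=6, X=7, Z=5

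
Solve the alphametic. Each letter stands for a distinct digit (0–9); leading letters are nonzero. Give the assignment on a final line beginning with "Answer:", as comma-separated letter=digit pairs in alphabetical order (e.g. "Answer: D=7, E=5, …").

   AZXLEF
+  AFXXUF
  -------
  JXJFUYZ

Step 1. [col 1: F + F ≡ Z (mod 10)] no forcing yet in column 1 (carry-in 0); Z=4 is free and consistent — try it, so Z=4.
Step 2. [J] J is the leading digit of a 7-digit sum of two 6-digit numbers; the final carry is exactly 1 ⇒ J=1.
Step 3. [col 1: F + F ≡ Z (mod 10)] F=7 is one option consistent with column 1 (F + F ≡ Z (mod 10), carry-in 0) — take it. So F=7.
Step 4. [col 2: E + U ≡ Y (mod 10)] column 2 (E + U ≡ Y (mod 10), carry-in 1) doesn't pin Y yet; pick Y=8 and continue, so Y=8.
Step 5. [col 2: E + U ≡ Y (mod 10)] several values work for U in column 2 (E + U ≡ Y (mod 10), carry-in 1); try U=2. So U=2.
Step 6. [col 2: E + U ≡ Y (mod 10)] column 2: given U=2, Y=8, carry-in 1, and digits 1,2,4,7,8 already taken and all letters distinct, E+U≡Y (mod 10) forces E=5 ⇒ E=5.
Step 7. [col 3: L + X ≡ U (mod 10)] no forcing yet in column 3 (carry-in 0); L=9 is free and consistent — try it ⇒ L=9.
Step 8. [col 3: L + X ≡ U (mod 10)] from column 3 (L=9, U=2, carry-in 0, digits 1,2,4,5,7,8,9 already taken and all letters distinct): X must equal 3, so X=3.
Step 9. [col 6: A + A ≡ X (mod 10)] column 6: given X=3, carry-in 1, and digits 1,2,3,4,5,7,8,9 already taken and all letters distinct, A+A≡X (mod 10) forces A=6, so A=6.

Answer: A=6, E=5, F=7, J=1, L=9, U=2, X=3, Y=8, Z=4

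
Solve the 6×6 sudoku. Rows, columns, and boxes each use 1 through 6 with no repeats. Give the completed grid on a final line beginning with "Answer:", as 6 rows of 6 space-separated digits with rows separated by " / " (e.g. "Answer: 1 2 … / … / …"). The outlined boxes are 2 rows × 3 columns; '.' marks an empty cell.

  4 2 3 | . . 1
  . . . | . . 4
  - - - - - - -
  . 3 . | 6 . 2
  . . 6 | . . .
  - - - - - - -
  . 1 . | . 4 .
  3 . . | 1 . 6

Step 1. [r1c4∈{5}] only 5 remains possible at r1c4 ⇒ r1c4=5.
Step 2. [r3c3∈{1,4,5}] row 3 places 4 nowhere but r3c3. So r3c3=4.
Step 3. [r4c2∈{5}] r4c2's peers cover all but 5 ⇒ r4c2=5.
Step 4. [r5c6∈{3,5}] r5c6 is the only open cell in col 6 admitting 5, so r5c6=5.
Step 5. [r5c3∈{2}] r5c3's peers cover all but 2 ⇒ r5c3=2.
Step 6. [r2c1∈{1,5,6}] across col 1, 5 lands solely at r2c1. So r2c1=5.
Step 7. [r4c6∈{3}] only 3 remains possible at r4c6 ⇒ r4c6=3.
Step 8. [r2c5∈{2,3,6}] r2c5 is the only open cell in col 5 admitting 3, so r2c5=3.
Step 9. [r4c5∈{1}] r4c5 has the single candidate 1 ⇒ r4c5=1.
Step 10. [r2c4∈{2}] r2c4 has the single candidate 2 ⇒ r2c4=2.
Step 11. [r3c5∈{5}] only 5 remains possible at r3c5. So r3c5=5.
Step 12. [r5c1∈{6}] r5c1 has the single candidate 6. So r5c1=6.
Step 13. [r6c5∈{2}] r6c5's peers cover all but 2 ⇒ r6c5=2.
Step 14. [r4c1∈{2}] r4c1 has the single candidate 2. So r4c1=2.
Step 15. [r5c4∈{3}] r5c4 has the single candidate 3 ⇒ r5c4=3.
Step 16. [r6c2∈{4}] r6c2's peers cover all but 4, so r6c2=4.
Step 17. [r2c2∈{6}] nothing but 6 survives at r2c2. So r2c2=6.
Step 18. [r6c3∈{5}] r6c3 is down to just 5. So r6c3=5.
Step 19. [r4c4∈{4}] r4c4 has the single candidate 4 ⇒ r4c4=4.
Step 20. [r3c1∈{1}] r3c1 is down to just 1 ⇒ r3c1=1.
Step 21. [r1c5∈{6}] r1c5's peers cover all but 6, so r1c5=6.
Step 22. [r2c3∈{1}] r2c3 is down to just 1. So r2c3=1.

Answer: 4 2 3 5 6 1 / 5 6 1 2 3 4 / 1 3 4 6 5 2 / 2 5 6 4 1 3 / 6 1 2 3 4 5 / 3 4 5 1 2 6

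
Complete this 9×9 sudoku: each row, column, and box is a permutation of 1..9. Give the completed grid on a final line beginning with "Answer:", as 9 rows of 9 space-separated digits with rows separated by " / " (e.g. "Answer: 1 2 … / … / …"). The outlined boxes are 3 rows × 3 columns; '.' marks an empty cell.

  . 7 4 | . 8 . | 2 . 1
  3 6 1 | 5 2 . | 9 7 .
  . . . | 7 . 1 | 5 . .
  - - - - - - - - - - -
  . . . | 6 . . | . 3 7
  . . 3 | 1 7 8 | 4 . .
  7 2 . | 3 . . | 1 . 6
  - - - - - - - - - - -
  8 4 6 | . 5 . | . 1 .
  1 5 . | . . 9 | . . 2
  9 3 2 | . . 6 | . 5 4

Step 1. [r5c2∈{9}] nothing but 9 survives at r5c2 ⇒ r5c2=9.
Step 2. [r4c7∈{8}] r4c7 has the single candidate 8 ⇒ r4c7=8.
Step 3. [r4c3∈{5}] r4c3 has the single candidate 5 ⇒ r4c3=5.
Step 4. [r3c5∈{3,4,6,9}] 6 has one home in col 5: r3c5. So r3c5=6.
Step 5. [r3c2∈{8}] r3c2 has the single candidate 8 ⇒ r3c2=8.
Step 6. [r8c5∈{3,4}] r8c5 is the only open cell in col 5 admitting 3. So r8c5=3.
Step 7. [r4c1∈{4}] r4c1 is down to just 4, so r4c1=4.
Step 8. [r7c7∈{3,7}] r7c7 is the only open cell in col 7 admitting 3 ⇒ r7c7=3.
Step 9. [r8c7∈{6,7}] across col 7, 6 lands solely at r8c7, so r8c7=6.
Step 10. [r6c5∈{4,9}] 4 has one home in col 5: r6c5. So r6c5=4.
Step 11. [r7c6∈{2,7}] across row 7, 7 lands solely at r7c6. So r7c6=7.
Step 12. [r9c4∈{8}] r9c4 is down to just 8. So r9c4=8.
Step 13. [r9c7∈{7}] r9c7 is down to just 7, so r9c7=7.
Step 14. [r2c6∈{4}] r2c6's peers cover all but 4 ⇒ r2c6=4.
Step 15. [r6c6∈{5}] nothing but 5 survives at r6c6 ⇒ r6c6=5.
Step 16. [r5c1∈{6}] only 6 remains possible at r5c1 ⇒ r5c1=6.
Step 17. [r6c8∈{9}] r6c8 has the single candidate 9, so r6c8=9.
Step 18. [r2c9∈{8}] nothing but 8 survives at r2c9 ⇒ r2c9=8.
Step 19. [r3c8∈{4}] r3c8 is down to just 4. So r3c8=4.
Step 20. [r1c4∈{9}] nothing but 9 survives at r1c4 ⇒ r1c4=9.
Step 21. [r4c2∈{1}] r4c2's peers cover all but 1 ⇒ r4c2=1.
Step 22. [r5c8∈{2}] r5c8's peers cover all but 2. So r5c8=2.
Step 23. [r3c3∈{9}] r3c3 is down to just 9, so r3c3=9.
Step 24. [r4c6∈{2}] only 2 remains possible at r4c6, so r4c6=2.
Step 25. [r1c1∈{5}] r1c1's peers cover all but 5, so r1c1=5.
Step 26. [r5c9∈{5}] r5c9's peers cover all but 5. So r5c9=5.
Step 27. [r3c9∈{3}] nothing but 3 survives at r3c9. So r3c9=3.
Step 28. [r4c5∈{9}] r4c5's peers cover all but 9 ⇒ r4c5=9.
Step 29. [r7c9∈{9}] r7c9 is down to just 9 ⇒ r7c9=9.
Step 30. [r3c1∈{2}] r3c1 is down to just 2 ⇒ r3c1=2.
Step 31. [r1c6∈{3}] r1c6's peers cover all but 3 ⇒ r1c6=3.
Step 32. [r9c5∈{1}] r9c5's peers cover all but 1 ⇒ r9c5=1.
Step 33. [r1c8∈{6}] r1c8 has the single candidate 6. So r1c8=6.
Step 34. [r8c3∈{7}] r8c3 has the single candidate 7, so r8c3=7.
Step 35. [r6c3∈{8}] only 8 remains possible at r6c3, so r6c3=8.
Step 36. [r8c4∈{4}] only 4 remains possible at r8c4, so r8c4=4.
Step 37. [r8c8∈{8}] nothing but 8 survives at r8c8. So r8c8=8.
Step 38. [r7c4∈{2}] only 2 remains possible at r7c4 ⇒ r7c4=2.

Answer: 5 7 4 9 8 3 2 6 1 / 3 6 1 5 2 4 9 7 8 / 2 8 9 7 6 1 5 4 3 / 4 1 5 6 9 2 8 3 7 / 6 9 3 1 7 8 4 2 5 / 7 2 8 3 4 5 1 9 6 / 8 4 6 2 5 7 3 1 9 / 1 5 7 4 3 9 6 8 2 / 9 3 2 8 1 6 7 5 4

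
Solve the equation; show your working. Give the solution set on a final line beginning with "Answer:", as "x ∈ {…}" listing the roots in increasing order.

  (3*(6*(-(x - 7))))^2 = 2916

Step 1. [(3*(6*(-(x - 7))))^2 = 2916] 2916 ≥ 0, LHS is (·)² — take ±√ ⇒ sqrt: 3*(6*(-(x - 7))) = 54 or -54.
Step 2. [3*(6*(-(x - 7))) = 54 or -54] divide by the outer 3, so div: 6*(-(x - 7)) = 18 or -18.
Step 3. [6*(-(x - 7)) = 18 or -18] 6·(inner) — divide through by 6, so div: -(x - 7) = 3 or -3.
Step 4. [-(x - 7) = 3 or -3] LHS negated; negate both sides. So neg: x - 7 = -3 or 3.
Step 5. [x - 7 = -3 or 3] the outer -7 inverts by adding 7, so sub: x = 4 or 10.

Answer: x ∈ {4, 10}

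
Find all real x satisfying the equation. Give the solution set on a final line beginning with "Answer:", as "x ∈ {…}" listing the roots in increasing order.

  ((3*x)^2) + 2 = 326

Step 1. [((3*x)^2) + 2 = 326] 2 comes off first (subtract 2), so sub: (3*x)^2 = 324.
Step 2. [(3*x)^2 = 324] 324 ≥ 0, LHS is (·)² — take ±√, so sqrt: 3*x = 18 or -18.
Step 3. [3*x = 18 or -18] divide by the outer 3, so div: x = 6 or -6.

Answer: x ∈ {-6, 6}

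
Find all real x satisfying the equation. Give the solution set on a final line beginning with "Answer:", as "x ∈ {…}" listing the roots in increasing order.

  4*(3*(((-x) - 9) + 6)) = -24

Step 1. [4*(3*(((-x) - 9) + 6)) = -24] divide by the outer 4. So div: 3*(((-x) - 9) + 6) = -6.
Step 2. [3*(((-x) - 9) + 6) = -6] divide by the outer 3. So div: ((-x) - 9) + 6 = -2.
Step 3. [((-x) - 9) + 6 = -2] the outer +6 inverts by subtracting 6 ⇒ sub: (-x) - 9 = -8.
Step 4. [(-x) - 9 = -8] peel the -9: add 9 from each side ⇒ sub: -x = 1.
Step 5. [-x = 1] flip signs both sides. So neg: x = -1.

Answer: x ∈ {-1}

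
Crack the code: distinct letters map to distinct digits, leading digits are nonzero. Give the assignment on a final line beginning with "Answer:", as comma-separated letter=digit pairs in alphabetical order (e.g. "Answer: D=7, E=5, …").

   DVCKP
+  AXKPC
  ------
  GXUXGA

Step 1. [col 1: P + C ≡ A (mod 10)] no forcing yet in column 1 (carry-in 0); C=7 is free and consistent — try it. So C=7.
Step 2. [G] G is the leading digit of a 6-digit sum of two 5-digit numbers; the final carry is exactly 1, so G=1.
Step 3. [col 1: P + C ≡ A (mod 10)] P=6 is one option consistent with column 1 (P + C ≡ A (mod 10), carry-in 0) — take it ⇒ P=6.
Step 4. [col 1: P + C ≡ A (mod 10)] column 1 reads P+C+carry(0)=A with P=6, C=7; with digits 1,6,7 already taken and all letters distinct, the only value for A is 3 ⇒ A=3.
Step 5. [col 2: K + P ≡ G (mod 10)] column 2 reads K+P+carry(1)=G with P=6, G=1; with digits 1,3,6,7 already taken and all letters distinct, the only value for K is 4 ⇒ K=4.
Step 6. [col 3: C + K ≡ X (mod 10)] from column 3 (C=7, K=4, carry-in 1, digits 1,3,4,6,7 already taken and all letters distinct): X must equal 2 ⇒ X=2.
Step 7. [col 4: V + X ≡ U (mod 10)] column 4: given X=2, carry-in 1, and digits 1,2,3,4,6,7 already taken and all letters distinct, V+X≡U (mod 10) forces V=5. So V=5.
Step 8. [col 4: V + X ≡ U (mod 10)] in column 4 we have V+X≡U with carry-in 1; given V=5, X=2 and digits 1,2,3,4,5,6,7 already taken and all letters distinct, that pins U to 8, so U=8.
Step 9. [col 5: D + A ≡ X (mod 10)] column 5: given A=3, X=2, carry-in 0, and digits 1,2,3,4,5,6,7,8 already taken and all letters distinct, D+A≡X (mod 10) forces D=9 ⇒ D=9.

Answer: A=3, C=7, D=9, G=1, K=4, P=6, U=8, V=5, X=2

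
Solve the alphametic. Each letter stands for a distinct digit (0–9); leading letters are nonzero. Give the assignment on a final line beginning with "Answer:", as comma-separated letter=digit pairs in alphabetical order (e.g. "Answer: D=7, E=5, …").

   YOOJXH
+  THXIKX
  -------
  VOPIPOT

Step 1. [col 1: H + X ≡ T (mod 10)] no forcing yet in column 1 (carry-in 0); H=5 is free and consistent — try it, so H=5.
Step 2. [V] adding two 6-digit numbers gives at most 6+1 digits, and here it does — V is that final carry and must be 1, so V=1.
Step 3. [col 1: H + X ≡ T (mod 10)] column 1 (H + X ≡ T (mod 10), carry-in 0) doesn't pin T yet; pick T=9 and continue. So T=9.
Step 4. [col 1: H + X ≡ T (mod 10)] in column 1 we have H+X≡T with carry-in 0; given H=5, T=9 and digits 1,5,9 already taken and all letters distinct, that pins X to 4, so X=4.
Step 5. [col 2: X + K ≡ O (mod 10)] several values work for O in column 2 (X + K ≡ O (mod 10), carry-in 0); try O=2. So O=2.
Step 6. [col 2: X + K ≡ O (mod 10)] column 2: given X=4, O=2, carry-in 0, and digits 1,2,4,5,9 already taken and all letters distinct, X+K≡O (mod 10) forces K=8 ⇒ K=8.
Step 7. [col 3: J + I ≡ P (mod 10)] I=6 is one option consistent with column 3 (J + I ≡ P (mod 10), carry-in 1) — take it. So I=6.
Step 8. [col 3: J + I ≡ P (mod 10)] P=7 is one option consistent with column 3 (J + I ≡ P (mod 10), carry-in 1) — take it. So P=7.
Step 9. [col 3: J + I ≡ P (mod 10)] from column 3 (I=6, P=7, carry-in 1, digits 1,2,4,5,6,7,8,9 already taken and all letters distinct): J must equal 0, so J=0.
Step 10. [col 6: Y + T ≡ O (mod 10)] column 6: given T=9, O=2, carry-in 0, and digits 0,1,2,4,5,6,7,8,9 already taken and all letters distinct, Y+T≡O (mod 10) forces Y=3. So Y=3.

Answer: H=5, I=6, J=0, K=8, O=2, P=7, T=9, V=1, X=4, Y=3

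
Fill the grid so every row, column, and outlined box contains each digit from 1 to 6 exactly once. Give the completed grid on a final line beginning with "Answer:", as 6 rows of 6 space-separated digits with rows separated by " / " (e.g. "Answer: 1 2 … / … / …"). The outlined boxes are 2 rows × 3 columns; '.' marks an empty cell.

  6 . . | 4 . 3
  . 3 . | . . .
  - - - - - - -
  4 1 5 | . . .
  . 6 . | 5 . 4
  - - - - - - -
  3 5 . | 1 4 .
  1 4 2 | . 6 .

Step 1. [r2c6∈{1,2,5,6}] across col 6, 1 lands solely at r2c6. So r2c6=1.
Step 2. [r2c4∈{2,6}] r2c4 is the only open cell in row 2 admitting 6, so r2c4=6.
Step 3. [r3c4∈{2,3}] across col 4, 2 lands solely at r3c4. So r3c4=2.
Step 4. [r1c2∈{2}] nothing but 2 survives at r1c2. So r1c2=2.
Step 5. [r2c5∈{2,5}] 2 has one home in row 2: r2c5, so r2c5=2.
Step 6. [r4c3∈{3}] nothing but 3 survives at r4c3. So r4c3=3.
Step 7. [r6c4∈{3}] r6c4 has the single candidate 3, so r6c4=3.
Step 8. [r5c6∈{2}] only 2 remains possible at r5c6 ⇒ r5c6=2.
Step 9. [r1c5∈{5}] only 5 remains possible at r1c5. So r1c5=5.
Step 10. [r4c1∈{2}] r4c1's peers cover all but 2, so r4c1=2.
Step 11. [r2c1∈{5}] r2c1 is down to just 5. So r2c1=5.
Step 12. [r5c3∈{6}] r5c3's peers cover all but 6, so r5c3=6.
Step 13. [r4c5∈{1}] only 1 remains possible at r4c5. So r4c5=1.
Step 14. [r6c6∈{5}] r6c6's peers cover all but 5. So r6c6=5.
Step 15. [r1c3∈{1}] r1c3 is down to just 1, so r1c3=1.
Step 16. [r3c6∈{6}] r3c6 has the single candidate 6, so r3c6=6.
Step 17. [r3c5∈{3}] only 3 remains possible at r3c5 ⇒ r3c5=3.
Step 18. [r2c3∈{4}] r2c3's peers cover all but 4. So r2c3=4.

Answer: 6 2 1 4 5 3 / 5 3 4 6 2 1 / 4 1 5 2 3 6 / 2 6 3 5 1 4 / 3 5 6 1 4 2 / 1 4 2 3 6 5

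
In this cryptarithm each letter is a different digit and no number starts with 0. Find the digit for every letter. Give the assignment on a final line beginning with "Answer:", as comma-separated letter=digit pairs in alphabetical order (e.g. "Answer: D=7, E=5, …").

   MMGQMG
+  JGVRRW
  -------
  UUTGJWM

Step 1. [col 1: G + W ≡ M (mod 10)] column 1 (G + W ≡ M (mod 10), carry-in 0) doesn't pin M yet; pick M=7 and continue. So M=7.
Step 2. [U] the sum has 7 digits but both addends have 6; that extra leading digit U is the final carry, namely 1. So U=1.
Step 3. [col 1: G + W ≡ M (mod 10)] several values work for G in column 1 (G + W ≡ M (mod 10), carry-in 0); try G=2 ⇒ G=2.
Step 4. [col 1: G + W ≡ M (mod 10)] column 1: given G=2, M=7, carry-in 0, and digits 1,2,7 already taken and all letters distinct, G+W≡M (mod 10) forces W=5. So W=5.
Step 5. [col 2: M + R ≡ W (mod 10)] column 2: given M=7, W=5, carry-in 0, and digits 1,2,5,7 already taken and all letters distinct, M+R≡W (mod 10) forces R=8, so R=8.
Step 6. [col 3: Q + R ≡ J (mod 10)] several values work for Q in column 3 (Q + R ≡ J (mod 10), carry-in 1); try Q=4. So Q=4.
Step 7. [col 3: Q + R ≡ J (mod 10)] column 3 reads Q+R+carry(1)=J with Q=4, R=8; with digits 1,2,4,5,7,8 already taken and all letters distinct, the only value for J is 3 ⇒ J=3.
Step 8. [col 4: G + V ≡ G (mod 10)] column 4 reads G+V+carry(1)=G with G=2; with digits 1,2,3,4,5,7,8 already taken and all letters distinct, the only value for V is 9, so V=9.
Step 9. [col 5: M + G ≡ T (mod 10)] column 5: given M=7, G=2, carry-in 1, and digits 1,2,3,4,5,7,8,9 already taken and all letters distinct, M+G≡T (mod 10) forces T=0 ⇒ T=0.

Answer: G=2, J=3, M=7, Q=4, R=8, T=0, U=1, V=9, W=5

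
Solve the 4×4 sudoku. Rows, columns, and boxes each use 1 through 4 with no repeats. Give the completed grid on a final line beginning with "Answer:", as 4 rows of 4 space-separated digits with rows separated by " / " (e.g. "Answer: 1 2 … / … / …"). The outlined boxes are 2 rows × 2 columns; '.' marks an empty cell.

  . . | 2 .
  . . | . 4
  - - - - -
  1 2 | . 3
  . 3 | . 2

Step 1. [r4c1∈{4}] r4c1 is down to just 4. So r4c1=4.
Step 2. [r2c3∈{1,3}] col 3 places 3 nowhere but r2c3 ⇒ r2c3=3.
Step 3. [r2c2∈{1}] r2c2 has the single candidate 1 ⇒ r2c2=1.
Step 4. [r4c3∈{1}] only 1 remains possible at r4c3, so r4c3=1.
Step 5. [r1c2∈{4}] r1c2 is down to just 4 ⇒ r1c2=4.
Step 6. [r2c1∈{2}] only 2 remains possible at r2c1, so r2c1=2.
Step 7. [r3c3∈{4}] r3c3 has the single candidate 4, so r3c3=4.
Step 8. [r1c4∈{1}] only 1 remains possible at r1c4 ⇒ r1c4=1.
Step 9. [r1c1∈{3}] r1c1 is down to just 3 ⇒ r1c1=3.

Answer: 3 4 2 1 / 2 1 3 4 / 1 2 4 3 / 4 3 1 2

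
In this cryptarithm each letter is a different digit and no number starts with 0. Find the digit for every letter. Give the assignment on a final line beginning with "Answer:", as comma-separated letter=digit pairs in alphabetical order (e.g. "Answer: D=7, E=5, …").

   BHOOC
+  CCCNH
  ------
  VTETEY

Step 1. [col 1: C + H ≡ Y (mod 10)] H=3 is one option consistent with column 1 (C + H ≡ Y (mod 10), carry-in 0) — take it, so H=3.
Step 2. [col 1: C + H ≡ Y (mod 10)] column 1 (C + H ≡ Y (mod 10), carry-in 0) doesn't pin Y yet; pick Y=5 and continue ⇒ Y=5.
Step 3. [V] adding two 5-digit numbers gives at most 5+1 digits, and here it does — V is that final carry and must be 1, so V=1.
Step 4. [col 1: C + H ≡ Y (mod 10)] column 1 reads C+H+carry(0)=Y with H=3, Y=5; with digits 1,3,5 already taken and all letters distinct, the only value for C is 2 ⇒ C=2.
Step 5. [col 2: O + N ≡ E (mod 10)] several values work for N in column 2 (O + N ≡ E (mod 10), carry-in 0); try N=9 ⇒ N=9.
Step 6. [col 2: O + N ≡ E (mod 10)] no forcing yet in column 2 (carry-in 0); O=7 is free and consistent — try it ⇒ O=7.
Step 7. [col 2: O + N ≡ E (mod 10)] column 2: given O=7, N=9, carry-in 0, and digits 1,2,3,5,7,9 already taken and all letters distinct, O+N≡E (mod 10) forces E=6 ⇒ E=6.
Step 8. [col 3: O + C ≡ T (mod 10)] column 3: given O=7, C=2, carry-in 1, and digits 1,2,3,5,6,7,9 already taken and all letters distinct, O+C≡T (mod 10) forces T=0 ⇒ T=0.
Step 9. [col 5: B + C ≡ T (mod 10)] column 5: given C=2, T=0, carry-in 0, and digits 0,1,2,3,5,6,7,9 already taken and all letters distinct, B+C≡T (mod 10) forces B=8 ⇒ B=8.

Answer: B=8, C=2, E=6, H=3, N=9, O=7, T=0, V=1, Y=5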